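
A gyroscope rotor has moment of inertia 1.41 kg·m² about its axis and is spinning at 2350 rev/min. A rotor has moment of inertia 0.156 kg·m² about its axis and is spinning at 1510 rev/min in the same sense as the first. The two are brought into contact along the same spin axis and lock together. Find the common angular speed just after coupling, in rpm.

The coupling torques are internal; angular momentum about the shared axis is conserved.
Taking A's sense as positive: L = (1.410)(2350) + (0.1560)(1510) = 3549 kg·m²·rpm.
Combined I = 1.410 + 0.1560 = 1.566 kg·m².
ω_f = L / I = 3549 / 1.566 = 2266 rpm.

|ω_f| ≈ 2270 rpm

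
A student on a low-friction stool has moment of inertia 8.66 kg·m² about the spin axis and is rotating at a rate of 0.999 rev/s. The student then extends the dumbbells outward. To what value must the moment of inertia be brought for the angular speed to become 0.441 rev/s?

With no external torque about the axis, L is conserved: I₁ω₁ = I₂ω₂.
I₂ = I₁ω₁ / ω₂ = (8.66)(0.999) / (0.441) = 19.62 kg·m².

I₂ ≈ 19.6 kg·m²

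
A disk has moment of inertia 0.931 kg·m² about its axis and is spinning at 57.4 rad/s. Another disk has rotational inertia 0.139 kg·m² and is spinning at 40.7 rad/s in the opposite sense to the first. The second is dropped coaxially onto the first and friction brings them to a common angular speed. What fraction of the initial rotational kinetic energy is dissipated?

The coupling torques are internal; angular momentum about the shared axis is conserved.
Taking A's sense as positive: L = (0.9310)(57.4) − (0.1390)(40.7) = 47.78 kg·m²·rad/s.
Combined I = 0.9310 + 0.1390 = 1.070 kg·m².
ω_f = L / I = 47.78 / 1.070 = 44.66 rad/s.
KE_i = ½ΣIω² = 1649 J; KE_f = ½(1.070)(44.66)² = 1067 J.
Fraction dissipated = (KE_i − KE_f)/KE_i = 0.3529.

fraction ≈ 0.353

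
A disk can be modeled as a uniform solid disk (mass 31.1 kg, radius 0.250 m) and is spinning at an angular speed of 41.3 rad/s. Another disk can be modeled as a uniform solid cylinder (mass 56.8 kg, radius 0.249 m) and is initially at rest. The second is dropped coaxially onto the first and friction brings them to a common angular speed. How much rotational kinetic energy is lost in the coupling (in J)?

ΔKE lost ≈ 534 J

No external torque acts about the common axis, so total angular momentum is conserved.
Moments of inertia: I_A = ½(31.1)(0.250)² = 0.9719 kg·m²; I_B = ½(56.8)(0.249)² = 1.761 kg·m².
Taking A's sense as positive: L = (0.9719)(41.3) = 40.14 kg·m²·rad/s.
Combined I = 0.9719 + 1.761 = 2.733 kg·m².
ω_f = L / I = 40.14 / 2.733 = 14.69 rad/s.
KE_i = ½ΣIω² = 828.9 J; KE_f = ½(2.733)(14.69)² = 294.8 J.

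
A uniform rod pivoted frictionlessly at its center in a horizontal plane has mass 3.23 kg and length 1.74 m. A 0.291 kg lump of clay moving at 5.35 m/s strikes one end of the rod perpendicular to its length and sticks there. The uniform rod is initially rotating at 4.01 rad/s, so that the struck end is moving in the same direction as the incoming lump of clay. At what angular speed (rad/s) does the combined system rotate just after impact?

|ω_f| ≈ 4.47 rad/s

The axle reaction passes through the pivot and exerts no torque about it; angular momentum about the pivot is conserved through the impact.
I_p = (1/12)(3.23)(1.74)² = 0.8149 kg·m². Taking the sense of the lump of clay's angular momentum as positive, L_{lump} = m v R = (0.291)(5.35)(1.74/2) = 1.354 kg·m²/s.
L_i = +I_p ω_p + m v R = +(0.8149)(4.01) + 1.354 = 4.622 kg·m²/s.
After sticking, I_f = I_p + m R² = 0.8149 + (0.291)(1.74/2)² = 1.035 kg·m².
ω_f = L_i / I_f = 4.622 / 1.035 = 4.465 rad/s.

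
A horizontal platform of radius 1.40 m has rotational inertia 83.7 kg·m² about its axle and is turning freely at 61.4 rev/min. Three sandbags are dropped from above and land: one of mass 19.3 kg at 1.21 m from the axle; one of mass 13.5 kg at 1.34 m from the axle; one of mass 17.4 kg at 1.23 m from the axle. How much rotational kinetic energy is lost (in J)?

The added mass arrives with no angular momentum about the axle, and any external torque about the axle is negligible, so the system's angular momentum is conserved.
Added inertia Σmr² = (19.3)(1.21)² + (13.5)(1.34)² + (17.4)(1.23)² = 78.82 kg·m²; I_f = 83.70 + 78.82 = 162.5 kg·m².
ω_f = I_p ω_i / I_f = (83.70)(61.4) / 162.5 = 31.62 rpm.
KE_i = ½(83.70)(6.430 rad/s)² = 1730 J; KE_f = ½(162.5)(3.311)² = 891.1 J.

energy lost ≈ 839 J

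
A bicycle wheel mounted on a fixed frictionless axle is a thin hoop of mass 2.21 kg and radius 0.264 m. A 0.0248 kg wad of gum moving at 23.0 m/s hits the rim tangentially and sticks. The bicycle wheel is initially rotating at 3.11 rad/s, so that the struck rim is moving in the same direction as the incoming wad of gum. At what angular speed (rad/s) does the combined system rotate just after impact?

|ω_f| ≈ 4.04 rad/s

About the axle the impulsive forces during the collision are internal, so angular momentum about that axis is conserved.
I_p = (2.21)(0.264)² = 0.1540 kg·m². Taking the sense of the wad of gum's angular momentum as positive, L_{wad} = m v R = (0.0248)(23.0)(0.264) = 0.1506 kg·m²/s.
L_i = +I_p ω_p + m v R = +(0.1540)(3.11) + 0.1506 = 0.6296 kg·m²/s.
After sticking, I_f = I_p + m R² = 0.1540 + (0.0248)(0.264)² = 0.1558 kg·m².
ω_f = L_i / I_f = 0.6296 / 0.1558 = 4.042 rad/s.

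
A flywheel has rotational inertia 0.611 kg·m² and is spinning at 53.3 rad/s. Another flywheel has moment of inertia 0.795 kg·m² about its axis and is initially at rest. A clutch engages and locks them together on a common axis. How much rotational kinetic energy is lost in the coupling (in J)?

ΔKE lost ≈ 491 J

No external torque acts about the common axis, so total angular momentum is conserved.
Taking A's sense as positive: L = (0.6110)(53.3) = 32.57 kg·m²·rad/s.
Combined I = 0.6110 + 0.7950 = 1.406 kg·m².
ω_f = L / I = 32.57 / 1.406 = 23.16 rad/s.
KE_i = ½ΣIω² = 867.9 J; KE_f = ½(1.406)(23.16)² = 377.2 J.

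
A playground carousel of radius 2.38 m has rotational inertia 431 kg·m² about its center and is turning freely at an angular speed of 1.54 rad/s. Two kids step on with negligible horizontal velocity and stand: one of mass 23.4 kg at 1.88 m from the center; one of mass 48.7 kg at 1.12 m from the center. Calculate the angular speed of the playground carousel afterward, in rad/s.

ω_f ≈ 1.15 rad/s

The added mass arrives with no angular momentum about the center, and any external torque about the center is negligible, so the system's angular momentum is conserved.
Added inertia Σmr² = (23.4)(1.88)² + (48.7)(1.12)² = 143.8 kg·m²; I_f = 431.0 + 143.8 = 574.8 kg·m².
ω_f = I_p ω_i / I_f = (431.0)(1.54) / 574.8 = 1.155 rad/s.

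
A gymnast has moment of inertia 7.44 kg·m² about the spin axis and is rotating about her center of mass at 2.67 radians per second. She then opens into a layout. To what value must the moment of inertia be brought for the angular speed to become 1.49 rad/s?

Angular momentum about the spin axis is conserved since the torque about it is zero.
I₂ = I₁ω₁ / ω₂ = (7.44)(2.67) / (1.49) = 13.33 kg·m².

I₂ ≈ 13.3 kg·m²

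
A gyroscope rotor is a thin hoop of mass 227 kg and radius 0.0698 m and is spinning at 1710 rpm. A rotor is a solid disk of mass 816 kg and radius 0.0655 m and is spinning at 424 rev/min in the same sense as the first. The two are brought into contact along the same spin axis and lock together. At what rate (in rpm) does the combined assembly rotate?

|ω_f| ≈ 922 rpm

No external torque acts about the common axis, so total angular momentum is conserved.
Moments of inertia: I_A = (227)(0.0698)² = 1.106 kg·m²; I_B = ½(816)(0.0655)² = 1.750 kg·m².
Taking A's sense as positive: L = (1.106)(1710) + (1.750)(424) = 2633 kg·m²·rpm.
Combined I = 1.106 + 1.750 = 2.856 kg·m².
ω_f = L / I = 2633 / 2.856 = 921.9 rpm.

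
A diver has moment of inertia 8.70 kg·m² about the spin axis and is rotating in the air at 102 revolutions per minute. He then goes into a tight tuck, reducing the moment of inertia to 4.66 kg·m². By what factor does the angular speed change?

ω₂/ω₁ ≈ 1.87

Angular momentum about the spin axis is conserved since the torque about it is zero.
ω₂/ω₁ = I₁/I₂ = 8.700 / 4.660 = 1.867.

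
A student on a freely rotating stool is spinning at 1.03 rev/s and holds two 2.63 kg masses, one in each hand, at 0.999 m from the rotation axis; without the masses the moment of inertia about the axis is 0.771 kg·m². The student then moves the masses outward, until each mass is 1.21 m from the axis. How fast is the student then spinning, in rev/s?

ω₂ ≈ 0.732 rev/s

Angular momentum about the spin axis is conserved since the torque about it is zero.
I₁ = 0.771 + 2(2.63)(0.999)² = 6.020 kg·m²; I₂ = 0.771 + 2(2.63)(1.21)² = 8.472 kg·m².
ω₂ = I₁ω₁ / I₂ = (6.020)(1.03 rev/s) / (8.472) = 0.7319 rev/s.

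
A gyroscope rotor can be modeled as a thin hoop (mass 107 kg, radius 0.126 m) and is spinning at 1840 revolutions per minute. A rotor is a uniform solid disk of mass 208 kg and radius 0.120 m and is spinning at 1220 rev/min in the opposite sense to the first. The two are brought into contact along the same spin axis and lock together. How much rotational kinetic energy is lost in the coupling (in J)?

No external torque acts about the common axis, so total angular momentum is conserved.
Moments of inertia: I_A = (107)(0.126)² = 1.699 kg·m²; I_B = ½(208)(0.120)² = 1.498 kg·m².
Taking A's sense as positive: L = (1.699)(1840) − (1.498)(1220) = 1299 kg·m²·rpm.
Combined I = 1.699 + 1.498 = 3.196 kg·m².
ω_f = L / I = 1299 / 3.196 = 406.3 rpm.
KE_i = ½ΣIω² = 43760 J; KE_f = ½(3.196)(42.55)² = 2893 J.

ΔKE lost ≈ 40900 J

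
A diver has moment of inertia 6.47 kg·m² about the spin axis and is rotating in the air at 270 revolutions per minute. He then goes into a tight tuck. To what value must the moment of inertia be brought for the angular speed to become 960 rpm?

With no external torque about the axis, L is conserved: I₁ω₁ = I₂ω₂.
I₂ = I₁ω₁ / ω₂ = (6.47)(270) / (960) = 1.820 kg·m².

I₂ ≈ 1.82 kg·m²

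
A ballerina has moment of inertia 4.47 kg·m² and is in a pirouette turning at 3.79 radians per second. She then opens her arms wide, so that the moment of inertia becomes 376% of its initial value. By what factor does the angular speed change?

With no external torque about the axis, L is conserved: I₁ω₁ = I₂ω₂.
I₂ = 3.76 × 4.47 = 16.81 kg·m².
ω₂/ω₁ = I₁/I₂ = 4.470 / 16.81 = 0.2660.

ω₂/ω₁ ≈ 0.266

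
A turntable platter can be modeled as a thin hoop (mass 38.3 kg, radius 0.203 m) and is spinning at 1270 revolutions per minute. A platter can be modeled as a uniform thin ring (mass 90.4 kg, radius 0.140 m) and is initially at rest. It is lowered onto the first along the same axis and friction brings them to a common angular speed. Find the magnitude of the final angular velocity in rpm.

No external torque acts about the common axis, so total angular momentum is conserved.
Moments of inertia: I_A = (38.3)(0.203)² = 1.578 kg·m²; I_B = (90.4)(0.140)² = 1.772 kg·m².
Taking A's sense as positive: L = (1.578)(1270) = 2004 kg·m²·rpm.
Combined I = 1.578 + 1.772 = 3.350 kg·m².
ω_f = L / I = 2004 / 3.350 = 598.3 rpm.

|ω_f| ≈ 598 rpm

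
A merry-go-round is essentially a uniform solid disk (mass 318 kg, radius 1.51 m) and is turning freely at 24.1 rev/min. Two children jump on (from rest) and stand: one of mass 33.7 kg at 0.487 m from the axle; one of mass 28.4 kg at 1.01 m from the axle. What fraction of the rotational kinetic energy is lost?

The added mass arrives with no angular momentum about the axle, and any external torque about the axle is negligible, so the system's angular momentum is conserved.
I_p = ½(318)(1.51)² = 362.5 kg·m².
Added inertia Σmr² = (33.7)(0.487)² + (28.4)(1.01)² = 36.96 kg·m²; I_f = 362.5 + 36.96 = 399.5 kg·m².
ω_f = I_p ω_i / I_f = (362.5)(24.1) / 399.5 = 21.87 rpm.
KE_i = ½(362.5)(2.524 rad/s)² = 1155 J; KE_f = ½(399.5)(2.290)² = 1048 J.
Fraction lost = 0.09252.

fraction ≈ 0.0925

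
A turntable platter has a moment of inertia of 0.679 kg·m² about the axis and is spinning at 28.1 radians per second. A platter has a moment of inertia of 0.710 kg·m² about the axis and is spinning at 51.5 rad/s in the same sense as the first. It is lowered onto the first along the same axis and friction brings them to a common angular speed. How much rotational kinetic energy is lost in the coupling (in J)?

No external torque acts about the common axis, so total angular momentum is conserved.
Taking A's sense as positive: L = (0.6790)(28.1) + (0.7100)(51.5) = 55.64 kg·m²·rad/s.
Combined I = 0.6790 + 0.7100 = 1.389 kg·m².
ω_f = L / I = 55.64 / 1.389 = 40.06 rad/s.
KE_i = ½ΣIω² = 1210 J; KE_f = ½(1.389)(40.06)² = 1115 J.

ΔKE lost ≈ 95.0 J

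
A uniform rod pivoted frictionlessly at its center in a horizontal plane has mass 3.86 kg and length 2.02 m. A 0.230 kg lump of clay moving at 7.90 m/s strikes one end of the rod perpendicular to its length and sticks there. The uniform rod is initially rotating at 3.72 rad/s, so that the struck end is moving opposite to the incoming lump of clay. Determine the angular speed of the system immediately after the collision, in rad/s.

|ω_f| ≈ 1.97 rad/s

The axle reaction passes through the pivot and exerts no torque about it; angular momentum about the pivot is conserved through the impact.
I_p = (1/12)(3.86)(2.02)² = 1.313 kg·m². Taking the sense of the lump of clay's angular momentum as positive, L_{lump} = m v R = (0.230)(7.90)(2.02/2) = 1.835 kg·m²/s.
L_i = −I_p ω_p + m v R = −(1.313)(3.72) + 1.835 = -3.047 kg·m²/s.
After sticking, I_f = I_p + m R² = 1.313 + (0.230)(2.02/2)² = 1.547 kg·m².
ω_f = L_i / I_f = -3.047 / 1.547 = -1.970 rad/s.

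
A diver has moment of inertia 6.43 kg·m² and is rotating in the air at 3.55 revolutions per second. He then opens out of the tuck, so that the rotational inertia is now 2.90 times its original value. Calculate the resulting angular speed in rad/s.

With no external torque about the axis, L is conserved: I₁ω₁ = I₂ω₂.
I₂ = 2.90 × 6.43 = 18.65 kg·m².
ω₂ = I₁ω₁ / I₂ = (6.430)(3.55 rev/s) / (18.65) = 1.224 rev/s = 7.691 rad/s.

ω₂ ≈ 7.69 rad/s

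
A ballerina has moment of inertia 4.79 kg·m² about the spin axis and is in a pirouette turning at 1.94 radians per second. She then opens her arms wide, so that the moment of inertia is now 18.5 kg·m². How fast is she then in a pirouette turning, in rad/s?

ω₂ ≈ 0.502 rad/s

With no external torque about the axis, L is conserved: I₁ω₁ = I₂ω₂.
ω₂ = I₁ω₁ / I₂ = (4.790)(1.94 rad/s) / (18.50) = 0.5023 rad/s.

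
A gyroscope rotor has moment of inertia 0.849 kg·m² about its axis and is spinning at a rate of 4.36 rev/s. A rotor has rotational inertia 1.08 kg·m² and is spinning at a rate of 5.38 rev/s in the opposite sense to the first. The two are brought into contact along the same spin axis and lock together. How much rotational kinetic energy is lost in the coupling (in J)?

ΔKE lost ≈ 890 J

The coupling torques are internal; angular momentum about the shared axis is conserved.
Taking A's sense as positive: L = (0.8490)(4.36) − (1.080)(5.38) = -2.109 kg·m²·rev/s.
Combined I = 0.8490 + 1.080 = 1.929 kg·m².
ω_f = L / I = -2.109 / 1.929 = -1.093 rev/s.
KE_i = ½ΣIω² = 935.6 J; KE_f = ½(1.929)(6.869)² = 45.50 J.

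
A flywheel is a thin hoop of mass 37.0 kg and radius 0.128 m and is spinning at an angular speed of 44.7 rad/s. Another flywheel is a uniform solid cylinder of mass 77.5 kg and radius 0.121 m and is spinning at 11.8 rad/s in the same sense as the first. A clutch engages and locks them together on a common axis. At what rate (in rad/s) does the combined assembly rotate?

|ω_f| ≈ 28.8 rad/s

No external torque acts about the common axis, so total angular momentum is conserved.
Moments of inertia: I_A = (37.0)(0.128)² = 0.6062 kg·m²; I_B = ½(77.5)(0.121)² = 0.5673 kg·m².
Taking A's sense as positive: L = (0.6062)(44.7) + (0.5673)(11.8) = 33.79 kg·m²·rad/s.
Combined I = 0.6062 + 0.5673 = 1.174 kg·m².
ω_f = L / I = 33.79 / 1.174 = 28.79 rad/s.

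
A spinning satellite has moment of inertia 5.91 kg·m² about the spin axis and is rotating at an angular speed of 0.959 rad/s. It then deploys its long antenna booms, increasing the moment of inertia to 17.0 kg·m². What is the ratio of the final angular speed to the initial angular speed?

ω₂/ω₁ ≈ 0.348

Angular momentum about the spin axis is conserved since the torque about it is zero.
ω₂/ω₁ = I₁/I₂ = 5.910 / 17.00 = 0.3476.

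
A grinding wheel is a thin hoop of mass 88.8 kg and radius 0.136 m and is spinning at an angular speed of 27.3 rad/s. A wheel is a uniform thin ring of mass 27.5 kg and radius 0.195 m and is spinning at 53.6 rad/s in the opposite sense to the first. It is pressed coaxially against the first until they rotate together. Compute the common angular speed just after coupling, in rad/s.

|ω_f| ≈ 4.17 rad/s

The coupling torques are internal; angular momentum about the shared axis is conserved.
Moments of inertia: I_A = (88.8)(0.136)² = 1.642 kg·m²; I_B = (27.5)(0.195)² = 1.046 kg·m².
Taking A's sense as positive: L = (1.642)(27.3) − (1.046)(53.6) = -11.21 kg·m²·rad/s.
Combined I = 1.642 + 1.046 = 2.688 kg·m².
ω_f = L / I = -11.21 / 2.688 = -4.170 rad/s.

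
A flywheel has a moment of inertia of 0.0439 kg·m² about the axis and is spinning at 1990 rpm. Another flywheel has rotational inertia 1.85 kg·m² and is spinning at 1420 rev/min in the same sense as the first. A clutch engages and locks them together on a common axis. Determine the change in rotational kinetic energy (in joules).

ΔKE ≈ -76.4 J

The coupling torques are internal; angular momentum about the shared axis is conserved.
Taking A's sense as positive: L = (0.04390)(1990) + (1.850)(1420) = 2714 kg·m²·rpm.
Combined I = 0.04390 + 1.850 = 1.894 kg·m².
ω_f = L / I = 2714 / 1.894 = 1433 rpm.
KE_i = ½ΣIω² = 21410 J; KE_f = ½(1.894)(150.1)² = 21330 J.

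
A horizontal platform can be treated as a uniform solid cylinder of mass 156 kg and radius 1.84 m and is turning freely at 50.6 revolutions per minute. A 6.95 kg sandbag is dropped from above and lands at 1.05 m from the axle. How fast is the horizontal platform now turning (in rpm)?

The added mass arrives with no angular momentum about the axle, and any external torque about the axle is negligible, so the system's angular momentum is conserved.
I_p = ½(156)(1.84)² = 264.1 kg·m².
Added inertia Σmr² = (6.95)(1.05)² = 7.662 kg·m²; I_f = 264.1 + 7.662 = 271.7 kg·m².
ω_f = I_p ω_i / I_f = (264.1)(50.6) / 271.7 = 49.17 rpm.

ω_f ≈ 49.2 rpm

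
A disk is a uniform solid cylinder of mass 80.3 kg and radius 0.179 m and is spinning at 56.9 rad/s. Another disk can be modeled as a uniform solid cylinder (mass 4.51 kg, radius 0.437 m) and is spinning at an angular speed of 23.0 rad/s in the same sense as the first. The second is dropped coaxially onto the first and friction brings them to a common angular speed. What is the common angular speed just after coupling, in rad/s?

|ω_f| ≈ 48.4 rad/s

The coupling torques are internal; angular momentum about the shared axis is conserved.
Moments of inertia: I_A = ½(80.3)(0.179)² = 1.286 kg·m²; I_B = ½(4.51)(0.437)² = 0.4306 kg·m².
Taking A's sense as positive: L = (1.286)(56.9) + (0.4306)(23.0) = 83.10 kg·m²·rad/s.
Combined I = 1.286 + 0.4306 = 1.717 kg·m².
ω_f = L / I = 83.10 / 1.717 = 48.40 rad/s.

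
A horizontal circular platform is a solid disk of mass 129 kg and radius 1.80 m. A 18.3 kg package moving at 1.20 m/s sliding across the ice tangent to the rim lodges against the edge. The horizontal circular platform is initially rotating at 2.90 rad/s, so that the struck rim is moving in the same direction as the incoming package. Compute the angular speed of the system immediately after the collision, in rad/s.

About the central axle the impulsive forces during the collision are internal, so angular momentum about that axis is conserved.
I_p = ½(129)(1.80)² = 209.0 kg·m². Taking the sense of the package's angular momentum as positive, L_{package} = m v R = (18.3)(1.20)(1.80) = 39.53 kg·m²/s.
L_i = +I_p ω_p + m v R = +(209.0)(2.90) + 39.53 = 645.6 kg·m²/s.
After sticking, I_f = I_p + m R² = 209.0 + (18.3)(1.80)² = 268.3 kg·m².
ω_f = L_i / I_f = 645.6 / 268.3 = 2.406 rad/s.

|ω_f| ≈ 2.41 rad/s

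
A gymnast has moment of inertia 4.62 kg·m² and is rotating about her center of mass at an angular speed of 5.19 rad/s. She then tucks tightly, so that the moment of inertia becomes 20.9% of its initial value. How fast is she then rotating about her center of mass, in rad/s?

ω₂ ≈ 24.8 rad/s

With no external torque about the axis, L is conserved: I₁ω₁ = I₂ω₂.
I₂ = 0.209 × 4.62 = 0.9656 kg·m².
ω₂ = I₁ω₁ / I₂ = (4.620)(5.19 rad/s) / (0.9656) = 24.83 rad/s.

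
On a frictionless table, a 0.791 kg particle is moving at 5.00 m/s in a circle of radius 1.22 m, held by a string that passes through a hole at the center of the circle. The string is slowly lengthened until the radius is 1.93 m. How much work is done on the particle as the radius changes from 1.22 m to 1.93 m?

The only horizontal force on the mass is along the cord (radial), so it exerts no torque about the hole and angular momentum m v r is conserved.
v₂ = v₁ r₁ / r₂ = (5.00)(1.22) / (1.93) = 3.161 m/s.
W = ΔKE = ½m(v₂² − v₁²) = -5.937 J.

W ≈ -5.94 J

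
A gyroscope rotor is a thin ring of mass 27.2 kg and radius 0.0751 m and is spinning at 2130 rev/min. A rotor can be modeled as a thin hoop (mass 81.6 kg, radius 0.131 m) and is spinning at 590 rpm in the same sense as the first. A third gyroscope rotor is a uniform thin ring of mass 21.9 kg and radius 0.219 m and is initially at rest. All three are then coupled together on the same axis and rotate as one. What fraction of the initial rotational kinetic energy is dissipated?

fraction ≈ 0.569

No external torque acts about the common axis, so total angular momentum is conserved.
Moments of inertia: I_A = (27.2)(0.0751)² = 0.1534 kg·m²; I_B = (81.6)(0.131)² = 1.400 kg·m²; I_C = (21.9)(0.219)² = 1.050 kg·m².
Taking A's sense as positive: L = (0.1534)(2130) + (1.400)(590) = 1153 kg·m²·rpm.
Combined I = 0.1534 + 1.400 + 1.050 = 2.604 kg·m².
ω_f = L / I = 1153 / 2.604 = 442.7 rpm.
KE_i = ½ΣIω² = 6489 J; KE_f = ½(2.604)(46.36)² = 2799 J.
Fraction dissipated = (KE_i − KE_f)/KE_i = 0.5687.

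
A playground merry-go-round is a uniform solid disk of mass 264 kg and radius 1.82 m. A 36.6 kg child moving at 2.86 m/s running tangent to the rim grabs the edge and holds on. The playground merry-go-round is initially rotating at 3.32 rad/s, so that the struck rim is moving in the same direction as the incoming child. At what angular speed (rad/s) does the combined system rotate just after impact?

|ω_f| ≈ 2.94 rad/s

The axle reaction passes through the axle and exerts no torque about it; angular momentum about the axle is conserved through the impact.
I_p = ½(264)(1.82)² = 437.2 kg·m². Taking the sense of the child's angular momentum as positive, L_{child} = m v R = (36.6)(2.86)(1.82) = 190.5 kg·m²/s.
L_i = +I_p ω_p + m v R = +(437.2)(3.32) + 190.5 = 1642 kg·m²/s.
After sticking, I_f = I_p + m R² = 437.2 + (36.6)(1.82)² = 558.5 kg·m².
ω_f = L_i / I_f = 1642 / 558.5 = 2.940 rad/s.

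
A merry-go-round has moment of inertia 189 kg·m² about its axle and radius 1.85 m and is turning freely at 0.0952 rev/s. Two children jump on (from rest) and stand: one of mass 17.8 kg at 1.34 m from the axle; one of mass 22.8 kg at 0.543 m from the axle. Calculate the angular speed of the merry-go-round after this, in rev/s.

No external torque acts about the axle; L_before = L_after.
Added inertia Σmr² = (17.8)(1.34)² + (22.8)(0.543)² = 38.68 kg·m²; I_f = 189.0 + 38.68 = 227.7 kg·m².
ω_f = I_p ω_i / I_f = (189.0)(0.0952) / 227.7 = 0.07903 rev/s.

ω_f ≈ 0.0790 rev/s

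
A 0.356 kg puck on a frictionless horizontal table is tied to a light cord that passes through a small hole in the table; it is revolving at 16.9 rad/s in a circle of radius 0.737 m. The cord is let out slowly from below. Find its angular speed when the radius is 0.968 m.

The constraining force is radial, so m r² ω about the center is conserved.
ω₂ = ω₁ (r₁/r₂)² = (16.9)(0.737/0.968)² = 9.797 rad/s.

ω₂ ≈ 9.80 rad/s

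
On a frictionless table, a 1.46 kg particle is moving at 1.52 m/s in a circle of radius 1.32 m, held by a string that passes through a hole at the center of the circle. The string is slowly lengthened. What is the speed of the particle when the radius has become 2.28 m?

Central (radial) force ⇒ zero torque about the center ⇒ m v r is constant.
v₂ = v₁ r₁ / r₂ = (1.52)(1.32) / (2.28) = 0.8800 m/s.

v₂ ≈ 0.880 m/s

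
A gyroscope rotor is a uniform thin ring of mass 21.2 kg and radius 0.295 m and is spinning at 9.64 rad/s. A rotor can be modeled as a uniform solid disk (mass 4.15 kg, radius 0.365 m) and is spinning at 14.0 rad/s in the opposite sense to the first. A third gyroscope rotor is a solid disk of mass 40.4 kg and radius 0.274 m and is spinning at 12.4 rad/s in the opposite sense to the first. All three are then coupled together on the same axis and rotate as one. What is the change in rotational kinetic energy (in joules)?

ΔKE ≈ -226 J

No external torque acts about the common axis, so total angular momentum is conserved.
Moments of inertia: I_A = (21.2)(0.295)² = 1.845 kg·m²; I_B = ½(4.15)(0.365)² = 0.2764 kg·m²; I_C = ½(40.4)(0.274)² = 1.517 kg·m².
Taking A's sense as positive: L = (1.845)(9.64) − (0.2764)(14.0) − (1.517)(12.4) = -4.890 kg·m²·rad/s.
Combined I = 1.845 + 0.2764 + 1.517 = 3.638 kg·m².
ω_f = L / I = -4.890 / 3.638 = -1.344 rad/s.
KE_i = ½ΣIω² = 229.4 J; KE_f = ½(3.638)(1.344)² = 3.287 J.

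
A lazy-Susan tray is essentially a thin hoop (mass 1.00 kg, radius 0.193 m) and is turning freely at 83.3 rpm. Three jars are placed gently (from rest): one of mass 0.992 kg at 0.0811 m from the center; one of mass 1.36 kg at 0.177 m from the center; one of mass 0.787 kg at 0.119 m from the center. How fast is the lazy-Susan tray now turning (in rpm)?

ω_f ≈ 31.8 rpm

No external torque acts about the center; L_before = L_after.
I_p = (1.00)(0.193)² = 0.03725 kg·m².
Added inertia Σmr² = (0.992)(0.0811)² + (1.36)(0.177)² + (0.787)(0.119)² = 0.06028 kg·m²; I_f = 0.03725 + 0.06028 = 0.09753 kg·m².
ω_f = I_p ω_i / I_f = (0.03725)(83.3) / 0.09753 = 31.82 rpm.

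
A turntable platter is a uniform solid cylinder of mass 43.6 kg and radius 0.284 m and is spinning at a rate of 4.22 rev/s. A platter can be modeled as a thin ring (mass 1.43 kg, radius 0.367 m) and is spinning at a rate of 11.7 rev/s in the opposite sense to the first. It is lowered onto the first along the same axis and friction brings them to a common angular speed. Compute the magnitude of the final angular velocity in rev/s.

The coupling torques are internal; angular momentum about the shared axis is conserved.
Moments of inertia: I_A = ½(43.6)(0.284)² = 1.758 kg·m²; I_B = (1.43)(0.367)² = 0.1926 kg·m².
Taking A's sense as positive: L = (1.758)(4.22) − (0.1926)(11.7) = 5.167 kg·m²·rev/s.
Combined I = 1.758 + 0.1926 = 1.951 kg·m².
ω_f = L / I = 5.167 / 1.951 = 2.648 rev/s.

|ω_f| ≈ 2.65 rev/s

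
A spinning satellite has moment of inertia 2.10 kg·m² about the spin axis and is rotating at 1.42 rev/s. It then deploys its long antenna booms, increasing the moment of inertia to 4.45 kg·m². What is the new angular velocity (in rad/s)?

Angular momentum about the spin axis is conserved since the torque about it is zero.
ω₂ = I₁ω₁ / I₂ = (2.100)(1.42 rev/s) / (4.450) = 0.6701 rev/s = 4.210 rad/s.

ω₂ ≈ 4.21 rad/s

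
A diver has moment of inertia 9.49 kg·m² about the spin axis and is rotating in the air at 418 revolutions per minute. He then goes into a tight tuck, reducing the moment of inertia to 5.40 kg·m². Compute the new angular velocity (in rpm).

Angular momentum about the spin axis is conserved since the torque about it is zero.
ω₂ = I₁ω₁ / I₂ = (9.490)(418 rpm) / (5.400) = 734.6 rpm.

ω₂ ≈ 735 rpm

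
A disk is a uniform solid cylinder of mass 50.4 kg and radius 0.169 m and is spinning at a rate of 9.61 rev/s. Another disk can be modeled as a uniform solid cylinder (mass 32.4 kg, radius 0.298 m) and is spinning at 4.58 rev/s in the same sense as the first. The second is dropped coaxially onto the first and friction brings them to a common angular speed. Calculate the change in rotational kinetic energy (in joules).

ΔKE ≈ -240 J

No external torque acts about the common axis, so total angular momentum is conserved.
Moments of inertia: I_A = ½(50.4)(0.169)² = 0.7197 kg·m²; I_B = ½(32.4)(0.298)² = 1.439 kg·m².
Taking A's sense as positive: L = (0.7197)(9.61) + (1.439)(4.58) = 13.51 kg·m²·rev/s.
Combined I = 0.7197 + 1.439 = 2.158 kg·m².
ω_f = L / I = 13.51 / 2.158 = 6.257 rev/s.
KE_i = ½ΣIω² = 1908 J; KE_f = ½(2.158)(39.32)² = 1668 J.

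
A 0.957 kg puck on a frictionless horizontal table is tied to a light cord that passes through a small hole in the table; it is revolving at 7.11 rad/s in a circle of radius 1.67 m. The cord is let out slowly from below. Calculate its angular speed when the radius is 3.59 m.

The constraining force is radial, so m r² ω about the center is conserved.
ω₂ = ω₁ (r₁/r₂)² = (7.11)(1.67/3.59)² = 1.539 rad/s.

ω₂ ≈ 1.54 rad/s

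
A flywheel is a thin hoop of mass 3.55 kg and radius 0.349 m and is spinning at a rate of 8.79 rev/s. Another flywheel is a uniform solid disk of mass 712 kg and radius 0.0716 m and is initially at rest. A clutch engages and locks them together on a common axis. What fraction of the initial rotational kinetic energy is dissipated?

fraction ≈ 0.808

The coupling torques are internal; angular momentum about the shared axis is conserved.
Moments of inertia: I_A = (3.55)(0.349)² = 0.4324 kg·m²; I_B = ½(712)(0.0716)² = 1.825 kg·m².
Taking A's sense as positive: L = (0.4324)(8.79) = 3.801 kg·m²·rev/s.
Combined I = 0.4324 + 1.825 = 2.257 kg·m².
ω_f = L / I = 3.801 / 2.257 = 1.684 rev/s.
KE_i = ½ΣIω² = 659.5 J; KE_f = ½(2.257)(10.58)² = 126.3 J.
Fraction dissipated = (KE_i − KE_f)/KE_i = 0.8085.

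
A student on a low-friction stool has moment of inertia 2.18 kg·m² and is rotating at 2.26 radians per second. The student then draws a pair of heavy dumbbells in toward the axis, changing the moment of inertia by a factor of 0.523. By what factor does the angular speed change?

With no external torque about the axis, L is conserved: I₁ω₁ = I₂ω₂.
I₂ = 0.523 × 2.18 = 1.140 kg·m².
ω₂/ω₁ = I₁/I₂ = 2.180 / 1.140 = 1.912.

ω₂/ω₁ ≈ 1.91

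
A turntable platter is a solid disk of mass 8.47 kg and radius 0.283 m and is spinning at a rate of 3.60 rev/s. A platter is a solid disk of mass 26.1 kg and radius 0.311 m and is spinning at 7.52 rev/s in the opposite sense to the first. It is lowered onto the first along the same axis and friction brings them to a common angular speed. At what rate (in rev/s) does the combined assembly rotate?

|ω_f| ≈ 5.16 rev/s

No external torque acts about the common axis, so total angular momentum is conserved.
Moments of inertia: I_A = ½(8.47)(0.283)² = 0.3392 kg·m²; I_B = ½(26.1)(0.311)² = 1.262 kg·m².
Taking A's sense as positive: L = (0.3392)(3.60) − (1.262)(7.52) = -8.271 kg·m²·rev/s.
Combined I = 0.3392 + 1.262 = 1.601 kg·m².
ω_f = L / I = -8.271 / 1.601 = -5.165 rev/s.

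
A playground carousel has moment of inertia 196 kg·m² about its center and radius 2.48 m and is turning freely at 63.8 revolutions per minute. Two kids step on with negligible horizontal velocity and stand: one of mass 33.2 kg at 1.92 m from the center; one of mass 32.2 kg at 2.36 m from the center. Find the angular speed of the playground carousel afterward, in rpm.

No external torque acts about the center; L_before = L_after.
Added inertia Σmr² = (33.2)(1.92)² + (32.2)(2.36)² = 301.7 kg·m²; I_f = 196.0 + 301.7 = 497.7 kg·m².
ω_f = I_p ω_i / I_f = (196.0)(63.8) / 497.7 = 25.12 rpm.

ω_f ≈ 25.1 rpm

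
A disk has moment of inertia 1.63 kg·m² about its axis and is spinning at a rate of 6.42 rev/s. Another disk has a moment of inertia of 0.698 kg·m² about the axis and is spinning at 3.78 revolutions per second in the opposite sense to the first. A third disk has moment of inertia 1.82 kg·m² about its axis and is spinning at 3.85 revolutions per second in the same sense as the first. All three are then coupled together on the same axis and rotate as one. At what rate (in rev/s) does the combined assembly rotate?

The coupling torques are internal; angular momentum about the shared axis is conserved.
Taking A's sense as positive: L = (1.630)(6.42) − (0.6980)(3.78) + (1.820)(3.85) = 14.83 kg·m²·rev/s.
Combined I = 1.630 + 0.6980 + 1.820 = 4.148 kg·m².
ω_f = L / I = 14.83 / 4.148 = 3.576 rev/s.

|ω_f| ≈ 3.58 rev/s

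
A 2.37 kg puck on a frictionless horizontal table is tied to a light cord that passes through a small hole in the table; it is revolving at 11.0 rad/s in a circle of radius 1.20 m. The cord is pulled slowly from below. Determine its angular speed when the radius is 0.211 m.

The constraining force is radial, so m r² ω about the center is conserved.
ω₂ = ω₁ (r₁/r₂)² = (11.0)(1.20/0.211)² = 355.8 rad/s.

ω₂ ≈ 356 rad/s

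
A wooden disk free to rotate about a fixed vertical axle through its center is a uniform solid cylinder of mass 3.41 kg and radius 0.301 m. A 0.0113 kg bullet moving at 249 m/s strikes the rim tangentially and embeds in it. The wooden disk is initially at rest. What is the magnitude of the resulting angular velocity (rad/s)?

|ω_f| ≈ 5.45 rad/s

About the axle the impulsive forces during the collision are internal, so angular momentum about that axis is conserved.
I_p = ½(3.41)(0.301)² = 0.1545 kg·m². Taking the sense of the bullet's angular momentum as positive, L_{bullet} = m v R = (0.0113)(249)(0.301) = 0.8469 kg·m²/s.
L_i = 0 + 0.8469 = 0.8469 kg·m²/s.
After sticking, I_f = I_p + m R² = 0.1545 + (0.0113)(0.301)² = 0.1555 kg·m².
ω_f = L_i / I_f = 0.8469 / 0.1555 = 5.447 rad/s.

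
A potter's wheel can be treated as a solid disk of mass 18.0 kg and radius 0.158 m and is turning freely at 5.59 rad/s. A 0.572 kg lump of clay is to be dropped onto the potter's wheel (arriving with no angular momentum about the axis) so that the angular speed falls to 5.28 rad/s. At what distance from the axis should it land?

The added mass arrives with no angular momentum about the axis, and any external torque about the axis is negligible, so the system's angular momentum is conserved.
I_p = ½(18.0)(0.158)² = 0.2247 kg·m².
I_p ω_i = (I_p + m r²) ω_f ⇒ m r² = I_p(ω_i/ω_f − 1) = 0.2247(5.59/5.28 − 1) = 0.01319 kg·m².
r = √(0.01319/0.572) = 0.1519 m.

r ≈ 0.152 m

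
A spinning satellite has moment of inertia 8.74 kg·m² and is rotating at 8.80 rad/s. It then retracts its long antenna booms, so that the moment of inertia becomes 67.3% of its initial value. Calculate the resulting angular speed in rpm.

With no external torque about the axis, L is conserved: I₁ω₁ = I₂ω₂.
I₂ = 0.673 × 8.74 = 5.882 kg·m².
ω₂ = I₁ω₁ / I₂ = (8.740)(8.80 rad/s) / (5.882) = 13.08 rad/s = 124.9 rpm.

ω₂ ≈ 125 rpm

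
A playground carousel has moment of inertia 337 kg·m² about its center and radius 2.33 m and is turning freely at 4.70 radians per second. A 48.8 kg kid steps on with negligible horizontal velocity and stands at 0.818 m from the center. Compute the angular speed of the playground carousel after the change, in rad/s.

The added mass arrives with no angular momentum about the center, and any external torque about the center is negligible, so the system's angular momentum is conserved.
Added inertia Σmr² = (48.8)(0.818)² = 32.65 kg·m²; I_f = 337.0 + 32.65 = 369.7 kg·m².
ω_f = I_p ω_i / I_f = (337.0)(4.70) / 369.7 = 4.285 rad/s.

ω_f ≈ 4.28 rad/s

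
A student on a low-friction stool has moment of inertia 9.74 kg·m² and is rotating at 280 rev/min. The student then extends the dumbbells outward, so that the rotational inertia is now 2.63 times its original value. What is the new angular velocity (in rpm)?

With no external torque about the axis, L is conserved: I₁ω₁ = I₂ω₂.
I₂ = 2.63 × 9.74 = 25.62 kg·m².
ω₂ = I₁ω₁ / I₂ = (9.740)(280 rpm) / (25.62) = 106.5 rpm.

ω₂ ≈ 106 rpm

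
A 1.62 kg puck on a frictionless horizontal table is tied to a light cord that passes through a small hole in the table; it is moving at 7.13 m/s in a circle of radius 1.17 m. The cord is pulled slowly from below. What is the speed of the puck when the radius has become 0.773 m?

v₂ ≈ 10.8 m/s

Central (radial) force ⇒ zero torque about the center ⇒ m v r is constant.
v₂ = v₁ r₁ / r₂ = (7.13)(1.17) / (0.773) = 10.79 m/s.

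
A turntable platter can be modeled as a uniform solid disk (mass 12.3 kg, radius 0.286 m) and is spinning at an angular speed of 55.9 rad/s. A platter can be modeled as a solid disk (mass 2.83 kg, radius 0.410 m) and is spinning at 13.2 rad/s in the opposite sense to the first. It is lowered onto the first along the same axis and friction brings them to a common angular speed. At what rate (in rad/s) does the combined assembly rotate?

No external torque acts about the common axis, so total angular momentum is conserved.
Moments of inertia: I_A = ½(12.3)(0.286)² = 0.5030 kg·m²; I_B = ½(2.83)(0.410)² = 0.2379 kg·m².
Taking A's sense as positive: L = (0.5030)(55.9) − (0.2379)(13.2) = 24.98 kg·m²·rad/s.
Combined I = 0.5030 + 0.2379 = 0.7409 kg·m².
ω_f = L / I = 24.98 / 0.7409 = 33.72 rad/s.

|ω_f| ≈ 33.7 rad/s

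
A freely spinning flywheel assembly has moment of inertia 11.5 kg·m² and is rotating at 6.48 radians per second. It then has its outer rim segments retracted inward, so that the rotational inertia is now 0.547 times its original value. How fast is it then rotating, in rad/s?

Angular momentum about the spin axis is conserved since the torque about it is zero.
I₂ = 0.547 × 11.5 = 6.291 kg·m².
ω₂ = I₁ω₁ / I₂ = (11.50)(6.48 rad/s) / (6.291) = 11.85 rad/s.

ω₂ ≈ 11.8 rad/s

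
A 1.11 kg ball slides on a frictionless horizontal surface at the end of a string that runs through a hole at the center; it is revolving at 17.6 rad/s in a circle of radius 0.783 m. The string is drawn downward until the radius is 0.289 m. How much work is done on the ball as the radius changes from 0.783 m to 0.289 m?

W ≈ 668 J

The constraining force is radial, so m r² ω about the center is conserved.
ω₂ = ω₁ (r₁/r₂)² = (17.6)(0.783/0.289)² = 129.2 rad/s.
W = ΔKE = ½m(v₂² − v₁²) = 668.3 J.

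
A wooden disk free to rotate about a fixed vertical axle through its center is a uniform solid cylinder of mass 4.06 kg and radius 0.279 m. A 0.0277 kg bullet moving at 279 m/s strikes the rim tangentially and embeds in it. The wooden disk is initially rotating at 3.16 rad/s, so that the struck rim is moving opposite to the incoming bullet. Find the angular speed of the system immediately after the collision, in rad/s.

The axle reaction passes through the axle and exerts no torque about it; angular momentum about the axle is conserved through the impact.
I_p = ½(4.06)(0.279)² = 0.1580 kg·m². Taking the sense of the bullet's angular momentum as positive, L_{bullet} = m v R = (0.0277)(279)(0.279) = 2.156 kg·m²/s.
L_i = −I_p ω_p + m v R = −(0.1580)(3.16) + 2.156 = 1.657 kg·m²/s.
After sticking, I_f = I_p + m R² = 0.1580 + (0.0277)(0.279)² = 0.1602 kg·m².
ω_f = L_i / I_f = 1.657 / 0.1602 = 10.34 rad/s.

|ω_f| ≈ 10.3 rad/s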